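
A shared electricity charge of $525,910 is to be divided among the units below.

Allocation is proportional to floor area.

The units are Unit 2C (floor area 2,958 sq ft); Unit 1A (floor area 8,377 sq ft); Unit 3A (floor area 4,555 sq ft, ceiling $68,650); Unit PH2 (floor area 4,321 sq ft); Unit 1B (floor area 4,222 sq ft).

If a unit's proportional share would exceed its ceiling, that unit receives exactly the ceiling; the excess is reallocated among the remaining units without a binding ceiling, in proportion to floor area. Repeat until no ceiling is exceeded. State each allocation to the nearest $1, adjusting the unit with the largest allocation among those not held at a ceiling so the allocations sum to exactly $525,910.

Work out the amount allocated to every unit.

Total floor area = 24,433.
Proportional shares (ignoring caps): Unit 2C 63,669.70; Unit 1A 180,311.39; Unit 3A 98,044.45; Unit PH2 93,007.70; Unit 1B 90,876.77.
Capped: Unit 3A ($68,650); balance $457,260 reallocated over remaining floor area 19,878.
Remaining shares: Unit 2C 68,043.82 → $68,044; Unit 1A 192,698.81 → $192,699; Unit PH2 99,397.35 → $99,397; Unit 1B 97,120.02 → $97,120.

Unit 2C: $68,044 | Unit 1A: $192,699 | Unit 3A: $68,650 | Unit PH2: $99,397 | Unit 1B: $97,120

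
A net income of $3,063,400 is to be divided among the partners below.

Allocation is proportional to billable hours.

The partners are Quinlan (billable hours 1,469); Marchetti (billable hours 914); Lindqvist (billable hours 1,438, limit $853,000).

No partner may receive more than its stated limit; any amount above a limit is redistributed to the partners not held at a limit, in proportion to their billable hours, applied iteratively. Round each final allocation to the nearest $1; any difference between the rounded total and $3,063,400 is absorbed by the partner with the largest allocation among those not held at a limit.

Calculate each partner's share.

Quinlan: $1,362,601 · Marchetti: $847,799 · Lindqvist: $853,000

Sum of billable hours: 3,821.
Proportional shares (ignoring caps): Quinlan 1,177,737.40; Marchetti 732,778.75; Lindqvist 1,152,883.85.
Capped: Lindqvist ($853,000); remaining pool $2,210,400 reallocated over remaining billable hours 2,383.
Shares after redistribution: Quinlan 1,362,600.76 → $1,362,601; Marchetti 847,799.24 → $847,799.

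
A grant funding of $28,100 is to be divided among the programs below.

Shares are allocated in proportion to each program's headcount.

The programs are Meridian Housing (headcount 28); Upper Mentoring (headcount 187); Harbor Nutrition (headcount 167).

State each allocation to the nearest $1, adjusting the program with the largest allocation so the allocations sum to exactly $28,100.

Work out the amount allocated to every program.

Sum of headcount: 382.
Unrounded shares: Meridian Housing 28/382 × $28,100 = 2,059.69; Upper Mentoring 187/382 × $28,100 = 13,755.76; Harbor Nutrition 167/382 × $28,100 = 12,284.55.
At nearest $1: Meridian Housing $2,060; Upper Mentoring $13,756; Harbor Nutrition $12,285. Sum = $28,101.
Difference $28,100 − $28,101 = −$1 applied to largest allocation (Upper Mentoring): Upper Mentoring becomes $13,755.

Meridian Housing: $2,060; Upper Mentoring: $13,755; Harbor Nutrition: $12,285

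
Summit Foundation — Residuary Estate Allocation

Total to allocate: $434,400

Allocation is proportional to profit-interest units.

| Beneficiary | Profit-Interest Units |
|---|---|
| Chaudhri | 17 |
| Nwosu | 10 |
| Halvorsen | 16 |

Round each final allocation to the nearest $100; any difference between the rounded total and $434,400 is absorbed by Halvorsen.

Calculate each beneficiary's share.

Total profit-interest units = 43.
Pro-rata amounts: Chaudhri 17/43 × $434,400 = 171,739.53; Nwosu 10/43 × $434,400 = 101,023.26; Halvorsen 16/43 × $434,400 = 161,637.21.
After rounding ($100): Chaudhri $171,700; Nwosu $101,000; Halvorsen $161,600. Sum = $434,300.
Difference $434,400 − $434,300 = +$100 applied to Halvorsen: Halvorsen becomes $161,700.

Chaudhri: $171,700; Nwosu: $101,000; Halvorsen: $161,700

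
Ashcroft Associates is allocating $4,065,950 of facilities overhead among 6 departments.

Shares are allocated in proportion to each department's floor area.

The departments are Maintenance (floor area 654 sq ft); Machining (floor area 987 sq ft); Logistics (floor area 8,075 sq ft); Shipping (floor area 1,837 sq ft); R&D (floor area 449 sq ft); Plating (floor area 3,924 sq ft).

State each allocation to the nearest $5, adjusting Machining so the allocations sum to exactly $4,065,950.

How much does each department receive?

Combined floor area = 15,926.
Unrounded shares: Maintenance 654/15,926 × $4,065,950 = 166,967.93; Machining 987/15,926 × $4,065,950 = 251,983.72; Logistics 8,075/15,926 × $4,065,950 = 2,061,568.90; Shipping 1,837/15,926 × $4,065,950 = 468,990.97; R&D 449/15,926 × $4,065,950 = 114,630.89; Plating 3,924/15,926 × $4,065,950 = 1,001,807.60.
At nearest $5: Maintenance $166,970; Machining $251,985; Logistics $2,061,570; Shipping $468,990; R&D $114,630; Plating $1,001,810. Sum = $4,065,955.
Difference $4,065,950 − $4,065,955 = −$5 applied to Machining: Machining becomes $251,980.

Maintenance: $166,970 · Machining: $251,980 · Logistics: $2,061,570 · Shipping: $468,990 · R&D: $114,630 · Plating: $1,001,810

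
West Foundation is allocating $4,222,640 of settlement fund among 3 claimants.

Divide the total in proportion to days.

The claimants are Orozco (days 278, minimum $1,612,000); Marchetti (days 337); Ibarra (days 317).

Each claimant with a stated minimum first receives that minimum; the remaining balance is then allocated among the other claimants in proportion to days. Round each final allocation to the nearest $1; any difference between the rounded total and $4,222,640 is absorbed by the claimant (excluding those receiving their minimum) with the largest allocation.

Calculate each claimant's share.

Orozco: $1,612,000 | Marchetti: $1,345,238 | Ibarra: $1,265,402

Guaranteed amounts: Orozco $1,612,000. Remaining pool $2,610,640.
Remaining pool split over remaining days 654: Marchetti 1,345,238.04 → $1,345,238; Ibarra 1,265,401.96 → $1,265,402.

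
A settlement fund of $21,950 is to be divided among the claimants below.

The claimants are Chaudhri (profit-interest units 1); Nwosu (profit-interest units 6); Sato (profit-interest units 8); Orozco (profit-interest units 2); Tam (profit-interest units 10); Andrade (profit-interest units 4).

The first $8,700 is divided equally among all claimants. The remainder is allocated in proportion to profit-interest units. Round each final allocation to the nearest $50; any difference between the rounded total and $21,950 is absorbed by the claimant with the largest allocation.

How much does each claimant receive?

Chaudhri: $1,900 · Nwosu: $4,000 · Sato: $4,850 · Orozco: $2,300 · Tam: $5,750 · Andrade: $3,150

Equal tier: $8,700 ÷ 6 = $1,450 apiece.
Remainder $13,250 by profit-interest units (total 31): Chaudhri 427.42 → $450; Nwosu 2,564.52 → $2,550; Sato 3,419.35 → $3,400; Orozco 854.84 → $850; Tam 4,274.19 → $4,250; Andrade 1,709.68 → $1,700.
Rounding difference +$50 on remainder applied to Tam.
Totals: Chaudhri $1,450 + $450 = $1,900; Nwosu $1,450 + $2,550 = $4,000; Sato $1,450 + $3,400 = $4,850; Orozco $1,450 + $850 = $2,300; Tam $1,450 + $4,300 = $5,750; Andrade $1,450 + $1,700 = $3,150.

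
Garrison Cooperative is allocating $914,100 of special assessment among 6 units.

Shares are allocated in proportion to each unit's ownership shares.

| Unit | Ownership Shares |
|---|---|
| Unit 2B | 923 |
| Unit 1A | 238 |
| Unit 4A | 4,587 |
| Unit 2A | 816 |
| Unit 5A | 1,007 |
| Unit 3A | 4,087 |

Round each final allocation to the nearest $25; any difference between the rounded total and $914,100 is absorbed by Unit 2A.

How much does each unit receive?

Combined ownership shares = 11,658.
Unrounded shares: Unit 2B 923/11,658 × $914,100 = 72,372.13; Unit 1A 238/11,658 × $914,100 = 18,661.50; Unit 4A 4,587/11,658 × $914,100 = 359,665.18; Unit 2A 816/11,658 × $914,100 = 63,982.30; Unit 5A 1,007/11,658 × $914,100 = 78,958.54; Unit 3A 4,087/11,658 × $914,100 = 320,460.34.
At nearest $25: Unit 2B $72,375; Unit 1A $18,650; Unit 4A $359,675; Unit 2A $63,975; Unit 5A $78,950; Unit 3A $320,450. Sum = $914,075.
Difference $914,100 − $914,075 = +$25 applied to Unit 2A: Unit 2A becomes $64,000.

Unit 2B: $72,375 · Unit 1A: $18,650 · Unit 4A: $359,675 · Unit 2A: $64,000 · Unit 5A: $78,950 · Unit 3A: $320,450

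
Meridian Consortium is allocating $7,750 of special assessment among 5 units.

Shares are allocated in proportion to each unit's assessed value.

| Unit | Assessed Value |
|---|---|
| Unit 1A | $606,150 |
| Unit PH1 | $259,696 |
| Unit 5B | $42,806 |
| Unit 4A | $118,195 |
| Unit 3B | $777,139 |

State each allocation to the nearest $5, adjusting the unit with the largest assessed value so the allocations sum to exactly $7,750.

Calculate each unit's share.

Unit 1A: $2,605; Unit PH1: $1,115; Unit 5B: $185; Unit 4A: $510; Unit 3B: $3,335

Total assessed value = 1,803,986.
Unrounded shares: Unit 1A 606,150/1,803,986 × $7,750 = 2,604.05; Unit PH1 259,696/1,803,986 × $7,750 = 1,115.66; Unit 5B 42,806/1,803,986 × $7,750 = 183.90; Unit 4A 118,195/1,803,986 × $7,750 = 507.77; Unit 3B 777,139/1,803,986 × $7,750 = 3,338.62.
After rounding ($5): Unit 1A $2,605; Unit PH1 $1,115; Unit 5B $185; Unit 4A $510; Unit 3B $3,340. Sum = $7,755.
Difference $7,750 − $7,755 = −$5 applied to largest assessed value (Unit 3B): Unit 3B becomes $3,335.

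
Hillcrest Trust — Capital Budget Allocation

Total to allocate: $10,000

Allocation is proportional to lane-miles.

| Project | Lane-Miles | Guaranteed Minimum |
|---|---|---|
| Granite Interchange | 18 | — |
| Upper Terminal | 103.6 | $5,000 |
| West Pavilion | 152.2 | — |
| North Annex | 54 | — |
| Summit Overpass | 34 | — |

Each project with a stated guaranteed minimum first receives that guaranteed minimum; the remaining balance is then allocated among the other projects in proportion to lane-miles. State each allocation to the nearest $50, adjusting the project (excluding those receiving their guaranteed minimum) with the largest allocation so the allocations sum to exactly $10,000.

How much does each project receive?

Granite Interchange: $350 · Upper Terminal: $5,000 · West Pavilion: $2,950 · North Annex: $1,050 · Summit Overpass: $650

Minimums first: Upper Terminal $5,000. Balance $5,000.
Balance split over remaining lane-miles 258.2: Granite Interchange 348.57 → $350; West Pavilion 2,947.33 → $2,950; North Annex 1,045.70 → $1,050; Summit Overpass 658.40 → $650.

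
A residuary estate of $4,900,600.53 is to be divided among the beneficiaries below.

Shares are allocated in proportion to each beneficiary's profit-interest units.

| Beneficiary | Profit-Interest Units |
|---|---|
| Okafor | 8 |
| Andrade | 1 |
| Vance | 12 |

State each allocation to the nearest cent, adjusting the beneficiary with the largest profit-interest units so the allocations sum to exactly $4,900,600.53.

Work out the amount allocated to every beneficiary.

Okafor: $1,866,895.44; Andrade: $233,361.93; Vance: $2,800,343.16

Total profit-interest units = 8 + 1 + 12 = 21.
Pro-rata amounts: Okafor 1,866,895.4400; Andrade 233,361.9300; Vance 2,800,343.1600.
After rounding (cent): Okafor $1,866,895.44; Andrade $233,361.93; Vance $2,800,343.16. Sum = $4,900,600.53.
Sum already equals the total — no adjustment.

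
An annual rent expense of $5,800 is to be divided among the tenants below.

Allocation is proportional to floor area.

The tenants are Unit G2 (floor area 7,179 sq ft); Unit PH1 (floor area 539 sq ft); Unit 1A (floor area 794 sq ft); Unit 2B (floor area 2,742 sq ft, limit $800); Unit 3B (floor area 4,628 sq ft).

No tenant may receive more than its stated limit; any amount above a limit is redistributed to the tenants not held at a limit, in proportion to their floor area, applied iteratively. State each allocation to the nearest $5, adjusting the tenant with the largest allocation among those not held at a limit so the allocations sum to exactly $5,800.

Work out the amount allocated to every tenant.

Unit G2: $2,735 | Unit PH1: $205 | Unit 1A: $300 | Unit 2B: $800 | Unit 3B: $1,760

Total floor area = 15,882.
Proportional shares (ignoring caps): Unit G2 2,621.72; Unit PH1 196.84; Unit 1A 289.96; Unit 2B 1,001.36; Unit 3B 1,690.11.
Cap binds for Unit 2B ($800); balance $5,000 reallocated over remaining floor area 13,140.
Remaining shares: Unit G2 2,731.74 → $2,730; Unit PH1 205.10 → $205; Unit 1A 302.13 → $300; Unit 3B 1,761.04 → $1,760.
Rounding difference +$5 applied to Unit G2 → $2,735.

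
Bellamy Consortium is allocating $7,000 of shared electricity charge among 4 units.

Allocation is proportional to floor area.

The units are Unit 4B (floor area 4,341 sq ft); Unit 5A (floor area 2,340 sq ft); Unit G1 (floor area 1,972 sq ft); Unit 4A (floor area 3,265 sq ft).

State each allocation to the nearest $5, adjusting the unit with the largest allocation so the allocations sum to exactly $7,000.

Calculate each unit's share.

Sum of floor area: 11,918.
Raw shares: Unit 4B 4,341/11,918 × $7,000 = 2,549.67; Unit 5A 2,340/11,918 × $7,000 = 1,374.39; Unit G1 1,972/11,918 × $7,000 = 1,158.25; Unit 4A 3,265/11,918 × $7,000 = 1,917.69.
At nearest $5: Unit 4B $2,550; Unit 5A $1,375; Unit G1 $1,160; Unit 4A $1,920. Sum = $7,005.
Difference $7,000 − $7,005 = −$5 applied to largest allocation (Unit 4B): Unit 4B becomes $2,545.

Unit 4B: $2,545; Unit 5A: $1,375; Unit G1: $1,160; Unit 4A: $1,920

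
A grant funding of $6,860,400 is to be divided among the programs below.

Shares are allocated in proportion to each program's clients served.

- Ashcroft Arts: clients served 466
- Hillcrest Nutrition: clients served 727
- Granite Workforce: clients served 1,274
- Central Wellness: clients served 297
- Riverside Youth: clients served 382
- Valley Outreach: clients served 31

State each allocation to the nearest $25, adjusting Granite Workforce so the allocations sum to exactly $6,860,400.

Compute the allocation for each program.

Clients served total: 3,177.
Raw shares: Ashcroft Arts 466/3,177 × $6,860,400 = 1,006,278.38; Hillcrest Nutrition 727/3,177 × $6,860,400 = 1,569,880.64; Granite Workforce 1,274/3,177 × $6,860,400 = 2,751,070.07; Central Wellness 297/3,177 × $6,860,400 = 641,340.51; Riverside Youth 382/3,177 × $6,860,400 = 824,889.14; Valley Outreach 31/3,177 × $6,860,400 = 66,941.27.
Rounded to nearest $25: Ashcroft Arts $1,006,275; Hillcrest Nutrition $1,569,875; Granite Workforce $2,751,075; Central Wellness $641,350; Riverside Youth $824,900; Valley Outreach $66,950. Sum = $6,860,425.
Difference $6,860,400 − $6,860,425 = −$25 applied to Granite Workforce: Granite Workforce becomes $2,751,050.

Ashcroft Arts: $1,006,275; Hillcrest Nutrition: $1,569,875; Granite Workforce: $2,751,050; Central Wellness: $641,350; Riverside Youth: $824,900; Valley Outreach: $66,950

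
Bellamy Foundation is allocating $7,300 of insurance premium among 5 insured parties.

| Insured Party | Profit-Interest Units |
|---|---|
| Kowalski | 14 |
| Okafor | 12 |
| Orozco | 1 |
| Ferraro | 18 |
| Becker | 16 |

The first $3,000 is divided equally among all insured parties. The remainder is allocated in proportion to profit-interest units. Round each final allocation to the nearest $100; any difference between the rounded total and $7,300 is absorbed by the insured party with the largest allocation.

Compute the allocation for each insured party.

Kowalski: $1,600; Okafor: $1,400; Orozco: $700; Ferraro: $1,900; Becker: $1,700

$3,000 shared equally gives $600 per insured party.
Remainder $4,300 by profit-interest units (total 61): Kowalski 986.89 → $1,000; Okafor 845.90 → $800; Orozco 70.49 → $100; Ferraro 1,268.85 → $1,300; Becker 1,127.87 → $1,100.
Totals: Kowalski $600 + $1,000 = $1,600; Okafor $600 + $800 = $1,400; Orozco $600 + $100 = $700; Ferraro $600 + $1,300 = $1,900; Becker $600 + $1,100 = $1,700.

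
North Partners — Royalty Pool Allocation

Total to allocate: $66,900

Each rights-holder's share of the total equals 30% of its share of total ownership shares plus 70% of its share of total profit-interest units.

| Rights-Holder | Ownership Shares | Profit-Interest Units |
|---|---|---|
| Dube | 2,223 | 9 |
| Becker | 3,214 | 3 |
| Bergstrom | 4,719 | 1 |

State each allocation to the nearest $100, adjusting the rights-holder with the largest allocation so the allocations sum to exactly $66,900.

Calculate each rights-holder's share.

Dube: $36,800; Becker: $17,200; Bergstrom: $12,900

Ownership shares total 10,156; profit-interest units total 13.
Blended shares (30% ownership shares + 70% profit-interest units): Dube 0.5503; Becker 0.2565; Bergstrom 0.1932.
Unrounded shares: Dube 36,813.80; Becker 17,158.34; Bergstrom 12,927.86.
After rounding ($100): Dube $36,800; Becker $17,200; Bergstrom $12,900. Sum = $66,900.
Sum already equals the total — no adjustment.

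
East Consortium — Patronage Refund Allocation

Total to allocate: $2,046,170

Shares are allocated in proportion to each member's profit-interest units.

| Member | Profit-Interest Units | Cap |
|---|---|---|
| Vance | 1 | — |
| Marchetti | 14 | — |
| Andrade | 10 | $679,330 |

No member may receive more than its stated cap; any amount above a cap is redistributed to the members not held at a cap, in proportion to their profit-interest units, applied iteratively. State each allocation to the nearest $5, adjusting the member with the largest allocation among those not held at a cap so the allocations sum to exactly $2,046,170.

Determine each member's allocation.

Vance: $91,125 · Marchetti: $1,275,715 · Andrade: $679,330

Sum of profit-interest units: 25.
Proportional shares (ignoring caps): Vance 81,846.80; Marchetti 1,145,855.20; Andrade 818,468.00.
Capped: Andrade ($679,330); balance $1,366,840 reallocated over remaining profit-interest units 15.
Shares after redistribution: Vance 91,122.67 → $91,125; Marchetti 1,275,717.33 → $1,275,715.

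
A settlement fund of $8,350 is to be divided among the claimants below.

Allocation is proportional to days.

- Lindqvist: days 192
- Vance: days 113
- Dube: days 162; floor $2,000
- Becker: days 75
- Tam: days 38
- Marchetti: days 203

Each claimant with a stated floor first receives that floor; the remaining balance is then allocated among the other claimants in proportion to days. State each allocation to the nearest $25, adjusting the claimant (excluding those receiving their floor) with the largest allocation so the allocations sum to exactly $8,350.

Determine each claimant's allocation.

Guaranteed amounts: Dube $2,000. Residual $6,350.
Residual split over remaining days 621: Lindqvist 1,963.29 → $1,975; Vance 1,155.48 → $1,150; Becker 766.91 → $775; Tam 388.57 → $400; Marchetti 2,075.76 → $2,075.
Rounding difference −$25 applied to Marchetti → $2,050.

Lindqvist: $1,975 | Vance: $1,150 | Dube: $2,000 | Becker: $775 | Tam: $400 | Marchetti: $2,050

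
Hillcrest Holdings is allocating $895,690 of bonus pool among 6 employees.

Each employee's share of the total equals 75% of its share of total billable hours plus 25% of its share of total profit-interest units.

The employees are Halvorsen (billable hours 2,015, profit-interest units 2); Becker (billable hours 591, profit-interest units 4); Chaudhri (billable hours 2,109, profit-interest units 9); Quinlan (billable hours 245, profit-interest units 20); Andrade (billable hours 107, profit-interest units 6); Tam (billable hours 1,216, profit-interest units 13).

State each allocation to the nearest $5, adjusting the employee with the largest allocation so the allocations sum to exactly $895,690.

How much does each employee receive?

Totals — billable hours 6,283, profit-interest units 54.
Combined weights (75% billable hours + 25% profit-interest units): Halvorsen 0.2498; Becker 0.0891; Chaudhri 0.2934; Quinlan 0.1218; Andrade 0.0406; Tam 0.2053.
Unrounded shares: Halvorsen 223,733.74; Becker 79,775.55; Chaudhri 262,811.05; Quinlan 109,129.24; Andrade 36,320.53; Tam 183,919.89.
Rounded to nearest $5: Halvorsen $223,735; Becker $79,775; Chaudhri $262,810; Quinlan $109,130; Andrade $36,320; Tam $183,920. Sum = $895,690.
Rounded total matches; no reconciliation needed.

Halvorsen: $223,735; Becker: $79,775; Chaudhri: $262,810; Quinlan: $109,130; Andrade: $36,320; Tam: $183,920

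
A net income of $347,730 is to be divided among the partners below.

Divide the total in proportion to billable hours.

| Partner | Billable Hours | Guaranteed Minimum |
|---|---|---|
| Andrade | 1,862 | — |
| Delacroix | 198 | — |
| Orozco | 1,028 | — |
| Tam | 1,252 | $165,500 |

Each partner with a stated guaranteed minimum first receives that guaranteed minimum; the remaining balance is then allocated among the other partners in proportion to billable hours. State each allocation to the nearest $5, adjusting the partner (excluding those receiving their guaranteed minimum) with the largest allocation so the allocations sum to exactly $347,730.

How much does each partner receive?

Andrade: $109,880 · Delacroix: $11,685 · Orozco: $60,665 · Tam: $165,500

Minimums first: Tam $165,500. Remaining pool $182,230.
Remaining pool split over remaining billable hours 3,088: Andrade 109,880.91 → $109,880; Delacroix 11,684.44 → $11,685; Orozco 60,664.65 → $60,665.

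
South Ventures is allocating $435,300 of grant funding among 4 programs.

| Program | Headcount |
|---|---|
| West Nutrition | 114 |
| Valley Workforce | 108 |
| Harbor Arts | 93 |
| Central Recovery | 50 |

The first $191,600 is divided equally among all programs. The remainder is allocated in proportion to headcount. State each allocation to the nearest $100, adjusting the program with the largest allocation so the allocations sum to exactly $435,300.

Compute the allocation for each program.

First tranche $191,600 split equally: $47,900 each.
Remainder $243,700 by headcount (total 365): West Nutrition 76,114.52 → $76,100; Valley Workforce 72,108.49 → $72,100; Harbor Arts 62,093.42 → $62,100; Central Recovery 33,383.56 → $33,400.
Totals: West Nutrition $47,900 + $76,100 = $124,000; Valley Workforce $47,900 + $72,100 = $120,000; Harbor Arts $47,900 + $62,100 = $110,000; Central Recovery $47,900 + $33,400 = $81,300.

West Nutrition: $124,000 | Valley Workforce: $120,000 | Harbor Arts: $110,000 | Central Recovery: $81,300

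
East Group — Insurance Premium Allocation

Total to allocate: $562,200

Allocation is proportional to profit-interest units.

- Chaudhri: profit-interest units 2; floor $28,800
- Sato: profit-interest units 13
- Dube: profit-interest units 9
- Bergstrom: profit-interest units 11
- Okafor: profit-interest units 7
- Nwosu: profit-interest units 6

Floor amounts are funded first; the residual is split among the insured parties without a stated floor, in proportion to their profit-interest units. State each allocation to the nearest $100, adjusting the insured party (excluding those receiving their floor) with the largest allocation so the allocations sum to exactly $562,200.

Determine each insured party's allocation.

Guaranteed amounts: Chaudhri $28,800. Balance $533,400.
Balance split over remaining profit-interest units 46: Sato 150,743.48 → $150,700; Dube 104,360.87 → $104,400; Bergstrom 127,552.17 → $127,600; Okafor 81,169.57 → $81,200; Nwosu 69,573.91 → $69,600.
Rounding difference −$100 applied to Sato → $150,600.

Chaudhri: $28,800 | Sato: $150,600 | Dube: $104,400 | Bergstrom: $127,600 | Okafor: $81,200 | Nwosu: $69,600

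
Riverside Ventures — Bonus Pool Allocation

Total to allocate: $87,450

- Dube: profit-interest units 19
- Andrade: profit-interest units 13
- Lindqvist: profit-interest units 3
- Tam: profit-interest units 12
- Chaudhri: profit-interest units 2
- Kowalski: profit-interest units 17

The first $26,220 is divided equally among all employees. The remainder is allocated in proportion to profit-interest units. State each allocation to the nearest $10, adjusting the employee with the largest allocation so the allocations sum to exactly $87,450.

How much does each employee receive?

First tranche $26,220 split equally: $4,370 each.
Remainder $61,230 by profit-interest units (total 66): Dube 17,626.82 → $17,630; Andrade 12,060.45 → $12,060; Lindqvist 2,783.18 → $2,780; Tam 11,132.73 → $11,130; Chaudhri 1,855.45 → $1,860; Kowalski 15,771.36 → $15,770.
Totals: Dube $4,370 + $17,630 = $22,000; Andrade $4,370 + $12,060 = $16,430; Lindqvist $4,370 + $2,780 = $7,150; Tam $4,370 + $11,130 = $15,500; Chaudhri $4,370 + $1,860 = $6,230; Kowalski $4,370 + $15,770 = $20,140.

Dube: $22,000 | Andrade: $16,430 | Lindqvist: $7,150 | Tam: $15,500 | Chaudhri: $6,230 | Kowalski: $20,140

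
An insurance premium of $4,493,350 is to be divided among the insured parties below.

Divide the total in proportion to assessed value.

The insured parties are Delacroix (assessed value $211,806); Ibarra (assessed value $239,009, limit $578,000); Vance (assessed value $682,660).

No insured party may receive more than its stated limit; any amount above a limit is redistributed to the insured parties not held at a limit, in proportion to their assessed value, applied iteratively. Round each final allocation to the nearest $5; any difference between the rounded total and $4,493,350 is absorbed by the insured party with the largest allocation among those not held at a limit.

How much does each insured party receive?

Total assessed value = 1,133,475.
Pro-rata shares before constraints: Delacroix 839,646.65; Ibarra 947,485.47; Vance 2,706,217.88.
Capped: Ibarra ($578,000); remaining pool $3,915,350 reallocated over remaining assessed value 894,466.
Shares after redistribution: Delacroix 927,139.35 → $927,140; Vance 2,988,210.65 → $2,988,210.

Delacroix: $927,140; Ibarra: $578,000; Vance: $2,988,210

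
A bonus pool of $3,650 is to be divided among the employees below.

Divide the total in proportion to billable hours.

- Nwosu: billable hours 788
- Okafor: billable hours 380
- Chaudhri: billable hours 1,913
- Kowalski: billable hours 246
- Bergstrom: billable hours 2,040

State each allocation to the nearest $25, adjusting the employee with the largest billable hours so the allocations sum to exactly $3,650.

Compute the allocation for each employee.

Total billable hours = 788 + 380 + 1,913 + 246 + 2,040 = 5,367.
Pro-rata amounts: Nwosu 535.90; Okafor 258.43; Chaudhri 1,301.00; Kowalski 167.30; Bergstrom 1,387.37.
Rounded to nearest $25: Nwosu $525; Okafor $250; Chaudhri $1,300; Kowalski $175; Bergstrom $1,375. Sum = $3,625.
Difference $3,650 − $3,625 = +$25 applied to largest billable hours (Bergstrom): Bergstrom becomes $1,400.

Nwosu: $525 | Okafor: $250 | Chaudhri: $1,300 | Kowalski: $175 | Bergstrom: $1,400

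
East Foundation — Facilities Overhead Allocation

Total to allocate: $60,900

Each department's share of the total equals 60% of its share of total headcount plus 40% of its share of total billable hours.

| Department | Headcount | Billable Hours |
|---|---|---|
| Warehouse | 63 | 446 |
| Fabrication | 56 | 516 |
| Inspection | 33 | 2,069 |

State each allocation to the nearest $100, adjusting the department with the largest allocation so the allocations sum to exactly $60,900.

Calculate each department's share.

Headcount total 152; billable hours total 3,031.
Composite weights (60% headcount + 40% billable hours): Warehouse 0.3075; Fabrication 0.2891; Inspection 0.4033.
Raw shares: Warehouse 18,729.35; Fabrication 17,609.17; Inspection 24,561.48.
At nearest $100: Warehouse $18,700; Fabrication $17,600; Inspection $24,600. Sum = $60,900.
Rounded total matches; no reconciliation needed.

Warehouse: $18,700 | Fabrication: $17,600 | Inspection: $24,600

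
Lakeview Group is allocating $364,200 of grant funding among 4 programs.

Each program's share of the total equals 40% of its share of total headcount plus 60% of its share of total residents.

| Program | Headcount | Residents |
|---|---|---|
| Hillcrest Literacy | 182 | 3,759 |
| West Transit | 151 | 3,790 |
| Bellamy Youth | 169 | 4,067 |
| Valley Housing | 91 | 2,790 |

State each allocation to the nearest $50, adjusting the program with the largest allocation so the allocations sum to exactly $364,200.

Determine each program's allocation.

Headcount total 593; residents total 14,406.
Combined weights (40% headcount + 60% residents): Hillcrest Literacy 0.2793; West Transit 0.2597; Bellamy Youth 0.2834; Valley Housing 0.1776.
Proportional shares: Hillcrest Literacy 101,730.30; West Transit 94,584.88; Bellamy Youth 103,208.59; Valley Housing 64,676.23.
After rounding ($50): Hillcrest Literacy $101,750; West Transit $94,600; Bellamy Youth $103,200; Valley Housing $64,700. Sum = $364,250.
Difference $364,200 − $364,250 = −$50 applied to largest allocation (Bellamy Youth): Bellamy Youth becomes $103,150.

Hillcrest Literacy: $101,750 | West Transit: $94,600 | Bellamy Youth: $103,150 | Valley Housing: $64,700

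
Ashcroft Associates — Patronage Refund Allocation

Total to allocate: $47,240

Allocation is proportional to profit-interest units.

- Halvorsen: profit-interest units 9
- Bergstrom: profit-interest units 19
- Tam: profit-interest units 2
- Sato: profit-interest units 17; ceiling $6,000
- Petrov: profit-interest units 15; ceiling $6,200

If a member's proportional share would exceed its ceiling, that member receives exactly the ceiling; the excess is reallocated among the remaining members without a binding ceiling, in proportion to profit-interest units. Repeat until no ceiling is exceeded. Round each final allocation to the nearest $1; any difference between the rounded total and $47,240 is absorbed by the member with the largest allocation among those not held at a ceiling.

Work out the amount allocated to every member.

Total profit-interest units = 62.
Pro-rata shares before constraints: Halvorsen 6,857.42; Bergstrom 14,476.77; Tam 1,523.87; Sato 12,952.90; Petrov 11,429.03.
Held at cap: Sato ($6,000), Petrov ($6,200); residual $35,040 reallocated over remaining profit-interest units 30.
Redistributed shares: Halvorsen 10,512.00 → $10,512; Bergstrom 22,192.00 → $22,192; Tam 2,336.00 → $2,336.

Halvorsen: $10,512; Bergstrom: $22,192; Tam: $2,336; Sato: $6,000; Petrov: $6,200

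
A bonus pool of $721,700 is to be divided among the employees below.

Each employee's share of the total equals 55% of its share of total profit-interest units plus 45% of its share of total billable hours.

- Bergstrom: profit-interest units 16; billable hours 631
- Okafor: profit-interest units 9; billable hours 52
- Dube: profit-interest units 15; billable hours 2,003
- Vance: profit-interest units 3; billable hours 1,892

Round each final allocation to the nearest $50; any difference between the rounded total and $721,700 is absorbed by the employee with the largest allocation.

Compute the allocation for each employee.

Bergstrom: $192,450 | Okafor: $86,750 | Dube: $280,600 | Vance: $161,900

Profit-interest units total 43; billable hours total 4,578.
Combined weights (55% profit-interest units + 45% billable hours): Bergstrom 0.2667; Okafor 0.1202; Dube 0.3887; Vance 0.2243.
Proportional shares: Bergstrom 192,460.12; Okafor 86,768.32; Dube 280,559.25; Vance 161,912.31.
Rounded to nearest $50: Bergstrom $192,450; Okafor $86,750; Dube $280,550; Vance $161,900. Sum = $721,650.
Difference $721,700 − $721,650 = +$50 applied to largest allocation (Dube): Dube becomes $280,600.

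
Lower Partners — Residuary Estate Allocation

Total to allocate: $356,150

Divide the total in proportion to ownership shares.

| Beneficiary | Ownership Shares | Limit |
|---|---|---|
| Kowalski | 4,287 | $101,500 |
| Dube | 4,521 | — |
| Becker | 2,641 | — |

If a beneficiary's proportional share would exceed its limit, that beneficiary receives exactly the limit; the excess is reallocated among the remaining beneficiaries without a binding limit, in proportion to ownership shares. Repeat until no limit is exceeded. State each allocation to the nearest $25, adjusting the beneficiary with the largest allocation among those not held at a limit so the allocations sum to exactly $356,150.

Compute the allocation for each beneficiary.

Kowalski: $101,500 · Dube: $160,750 · Becker: $93,900

Combined ownership shares = 11,449.
Pro-rata shares before constraints: Kowalski 133,357.94; Dube 140,637.10; Becker 82,154.96.
Capped: Kowalski ($101,500); remaining pool $254,650 reallocated over remaining ownership shares 7,162.
Redistributed shares: Dube 160,747.37 → $160,750; Becker 93,902.63 → $93,900.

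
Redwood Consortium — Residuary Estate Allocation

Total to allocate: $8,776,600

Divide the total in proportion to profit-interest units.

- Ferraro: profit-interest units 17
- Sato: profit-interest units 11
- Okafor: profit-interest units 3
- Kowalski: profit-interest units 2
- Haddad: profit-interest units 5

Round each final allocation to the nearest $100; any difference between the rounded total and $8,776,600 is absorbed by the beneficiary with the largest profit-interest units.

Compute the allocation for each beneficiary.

Ferraro: $3,926,400 | Sato: $2,540,600 | Okafor: $692,900 | Kowalski: $461,900 | Haddad: $1,154,800

Profit-interest units total: 17 + 11 + 3 + 2 + 5 = 38.
Proportional shares: Ferraro 3,926,373.68; Sato 2,540,594.74; Okafor 692,889.47; Kowalski 461,926.32; Haddad 1,154,815.79.
At nearest $100: Ferraro $3,926,400; Sato $2,540,600; Okafor $692,900; Kowalski $461,900; Haddad $1,154,800. Sum = $8,776,600.
Rounded total matches; no reconciliation needed.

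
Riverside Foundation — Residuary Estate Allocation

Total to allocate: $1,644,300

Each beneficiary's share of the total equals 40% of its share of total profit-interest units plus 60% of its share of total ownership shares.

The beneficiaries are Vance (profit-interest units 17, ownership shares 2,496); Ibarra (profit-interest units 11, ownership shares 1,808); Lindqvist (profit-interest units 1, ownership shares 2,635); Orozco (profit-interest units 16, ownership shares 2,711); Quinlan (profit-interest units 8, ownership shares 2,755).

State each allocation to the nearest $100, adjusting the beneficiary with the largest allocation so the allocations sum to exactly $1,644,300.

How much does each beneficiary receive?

Totals — profit-interest units 53, ownership shares 12,405.
Combined weights (40% profit-interest units + 60% ownership shares): Vance 0.2490; Ibarra 0.1705; Lindqvist 0.1350; Orozco 0.2519; Quinlan 0.1936.
Pro-rata amounts: Vance 409,475.75; Ibarra 280,299.67; Lindqvist 221,973.56; Orozco 414,165.07; Quinlan 318,385.94.
At nearest $100: Vance $409,500; Ibarra $280,300; Lindqvist $222,000; Orozco $414,200; Quinlan $318,400. Sum = $1,644,400.
Difference $1,644,300 − $1,644,400 = −$100 applied to largest allocation (Orozco): Orozco becomes $414,100.

Vance: $409,500; Ibarra: $280,300; Lindqvist: $222,000; Orozco: $414,100; Quinlan: $318,400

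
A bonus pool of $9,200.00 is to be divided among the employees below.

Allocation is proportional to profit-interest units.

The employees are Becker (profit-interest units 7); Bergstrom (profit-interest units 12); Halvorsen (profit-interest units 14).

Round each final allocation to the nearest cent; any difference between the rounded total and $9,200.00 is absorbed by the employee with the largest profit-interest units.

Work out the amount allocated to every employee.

Becker: $1,951.52; Bergstrom: $3,345.45; Halvorsen: $3,903.03

Sum of profit-interest units: 7 + 12 + 14 = 33.
Unrounded shares: Becker 1,951.5152; Bergstrom 3,345.4545; Halvorsen 3,903.0303.
Rounded to nearest cent: Becker $1,951.52; Bergstrom $3,345.45; Halvorsen $3,903.03. Sum = $9,200.00.
No rounding difference to absorb.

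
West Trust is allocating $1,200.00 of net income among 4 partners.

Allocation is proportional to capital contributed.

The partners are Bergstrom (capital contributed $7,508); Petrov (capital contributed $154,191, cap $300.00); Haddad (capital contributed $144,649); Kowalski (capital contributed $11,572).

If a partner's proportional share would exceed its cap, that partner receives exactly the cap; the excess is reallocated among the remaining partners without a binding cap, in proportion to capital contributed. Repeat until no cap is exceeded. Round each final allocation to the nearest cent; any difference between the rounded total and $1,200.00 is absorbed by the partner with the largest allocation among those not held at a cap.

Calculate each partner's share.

Total capital contributed = 317,920.
Proportional shares (ignoring caps): Bergstrom 28.3392; Petrov 581.9992; Haddad 545.9826; Kowalski 43.6789.
Held at cap: Petrov ($300.00); balance $900.00 reallocated over remaining capital contributed 163,729.
Redistributed shares: Bergstrom 41.2706 → $41.27; Haddad 795.1194 → $795.12; Kowalski 63.6100 → $63.61.

Bergstrom: $41.27; Petrov: $300.00; Haddad: $795.12; Kowalski: $63.61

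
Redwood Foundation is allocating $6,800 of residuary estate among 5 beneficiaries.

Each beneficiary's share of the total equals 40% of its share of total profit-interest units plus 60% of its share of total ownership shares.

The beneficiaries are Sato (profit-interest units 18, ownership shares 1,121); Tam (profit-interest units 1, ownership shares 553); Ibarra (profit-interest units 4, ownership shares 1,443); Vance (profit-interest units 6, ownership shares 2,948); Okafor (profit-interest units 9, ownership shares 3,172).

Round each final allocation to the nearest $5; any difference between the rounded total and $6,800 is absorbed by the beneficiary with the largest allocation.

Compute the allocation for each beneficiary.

Totals — profit-interest units 38, ownership shares 9,237.
Blended shares (40% profit-interest units + 60% ownership shares): Sato 0.2623; Tam 0.0464; Ibarra 0.1358; Vance 0.2546; Okafor 0.3008.
Unrounded shares: Sato 1,783.57; Tam 315.84; Ibarra 923.69; Vance 1,731.61; Okafor 2,045.29.
After rounding ($5): Sato $1,785; Tam $315; Ibarra $925; Vance $1,730; Okafor $2,045. Sum = $6,800.
Rounded total matches; no reconciliation needed.

Sato: $1,785; Tam: $315; Ibarra: $925; Vance: $1,730; Okafor: $2,045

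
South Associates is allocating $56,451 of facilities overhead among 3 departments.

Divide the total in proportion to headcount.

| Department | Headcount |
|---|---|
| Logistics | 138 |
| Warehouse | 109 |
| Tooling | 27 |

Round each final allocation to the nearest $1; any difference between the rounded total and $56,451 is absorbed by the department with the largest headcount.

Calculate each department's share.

Combined headcount = 274.
Proportional shares: Logistics 138/274 × $56,451 = 28,431.53; Warehouse 109/274 × $56,451 = 22,456.78; Tooling 27/274 × $56,451 = 5,562.69.
At nearest $1: Logistics $28,432; Warehouse $22,457; Tooling $5,563. Sum = $56,452.
Difference $56,451 − $56,452 = −$1 applied to largest headcount (Logistics): Logistics becomes $28,431.

Logistics: $28,431 · Warehouse: $22,457 · Tooling: $5,563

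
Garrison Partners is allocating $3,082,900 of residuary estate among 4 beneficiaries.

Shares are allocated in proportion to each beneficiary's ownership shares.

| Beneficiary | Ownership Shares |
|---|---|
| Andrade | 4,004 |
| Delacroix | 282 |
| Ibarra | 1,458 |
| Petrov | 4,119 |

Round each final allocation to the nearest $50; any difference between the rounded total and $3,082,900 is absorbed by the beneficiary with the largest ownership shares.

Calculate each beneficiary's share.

Ownership shares total: 9,863.
Proportional shares: Andrade 4,004/9,863 × $3,082,900 = 1,251,539.25; Delacroix 282/9,863 × $3,082,900 = 88,145.37; Ibarra 1,458/9,863 × $3,082,900 = 455,730.33; Petrov 4,119/9,863 × $3,082,900 = 1,287,485.06.
After rounding ($50): Andrade $1,251,550; Delacroix $88,150; Ibarra $455,750; Petrov $1,287,500. Sum = $3,082,950.
Difference $3,082,900 − $3,082,950 = −$50 applied to largest ownership shares (Petrov): Petrov becomes $1,287,450.

Andrade: $1,251,550; Delacroix: $88,150; Ibarra: $455,750; Petrov: $1,287,450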